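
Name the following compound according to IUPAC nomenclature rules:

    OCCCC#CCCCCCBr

10-bromodec-4-yn-1-ol

The longest chain bearing the –OH group and the multiple bond is 10 carbons long (decane).
The highest-priority functional group is an alcohol (–OH), so the name ends in -ol.
There is one C≡C triple bond, indicated by the ending -yne.
Number the chain so that numbering from this end puts the hydroxyl group at C-1 rather than C-10.
With this numbering: the hydroxyl at C-1; the triple bond between C-4 and C-5; a bromo group at C-10.
Putting it together: 10-bromodec-4-yn-1-ol.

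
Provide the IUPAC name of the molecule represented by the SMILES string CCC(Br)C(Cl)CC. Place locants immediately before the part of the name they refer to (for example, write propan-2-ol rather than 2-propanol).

3-bromo-4-chlorohexane

The longest carbon chain is 6 atoms: the parent is hexane.
The numbering direction is chosen so that the locant sets are identical either way, so the alphabetically earlier bromo substituent takes the lower locant (3 rather than 4).
With this numbering: a bromo group at C-3; a chloro group at C-4.
Prefixes are listed alphabetically: bromo, chloro.
Putting it together: 3-bromo-4-chlorohexane.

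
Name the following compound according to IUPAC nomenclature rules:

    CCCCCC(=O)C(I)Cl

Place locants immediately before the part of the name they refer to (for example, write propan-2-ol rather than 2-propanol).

The longest carbon chain that includes the carbonyl has 7 carbons, so the parent hydride is heptane.
The highest-priority functional group is a ketone (C=O on an internal carbon), so the name ends in -one.
Number the chain so that numbering from this end puts the carbonyl group at C-2 rather than C-6.
With this numbering: the carbonyl at C-2; a chloro group at C-1; an iodo group at C-1.
Substituent prefixes are cited in alphabetical order (multiplying prefixes like di-/tri- are ignored for ordering).
Putting it together: 1-chloro-1-iodoheptan-2-one.

1-chloro-1-iodoheptan-2-one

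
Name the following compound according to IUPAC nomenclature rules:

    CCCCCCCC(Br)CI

2-bromo-1-iodononane

The longest carbon chain is 9 atoms: the parent is nonane.
Number the chain so that the substituent locant set {1,2} is lower than {8,9} at the first point of difference.
This places a bromo group at C-2; an iodo group at C-1.
The substituents are ordered alphabetically, ignoring any di-/tri- multipliers.
The name is 2-bromo-1-iodononane.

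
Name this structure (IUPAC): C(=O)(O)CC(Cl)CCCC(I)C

The longest carbon chain that includes the –COOH group has 8 carbons, so the parent hydride is octane.
The highest-priority functional group is a carboxylic acid (terminal –COOH), so the name ends in -oic acid.
Choose the numbering such that the carboxylic acid carbon is C-1 by definition.
With this numbering: a chloro group at C-3; an iodo group at C-7.
Substituent prefixes are cited in alphabetical order (multiplying prefixes like di-/tri- are ignored for ordering).
The name is 3-chloro-7-iodooctanoic acid.

3-chloro-7-iodooctanoic acid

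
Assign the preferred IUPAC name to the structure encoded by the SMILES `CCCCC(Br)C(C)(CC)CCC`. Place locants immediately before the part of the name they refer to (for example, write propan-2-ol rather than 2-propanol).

5-bromo-4-ethyl-4-methylnonane

The parent chain contains 9 carbons (nonane).
Number the chain so that the substituent locant set {4,4,5} is lower than {5,6,6} at the first point of difference.
This places a bromo group at C-5; an ethyl group at C-4; a methyl group at C-4.
Substituent prefixes are cited in alphabetical order (multiplying prefixes like di-/tri- are ignored for ordering).
Assembling the pieces gives 5-bromo-4-ethyl-4-methylnonane.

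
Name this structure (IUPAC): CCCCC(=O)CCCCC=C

Counting along the main chain through the carbonyl and the multiple bond gives 11 carbons: the parent is undecane.
A ketone (C=O on an internal carbon) is the principal characteristic group, giving the suffix -one.
A C=C double bond in the chain gives the infix -ene-.
Number the chain so that numbering from this end puts the carbonyl group at C-5 rather than C-7.
This places the carbonyl at C-5; the double bond between C-10 and C-11.
The name is undec-10-en-5-one.

undec-10-en-5-one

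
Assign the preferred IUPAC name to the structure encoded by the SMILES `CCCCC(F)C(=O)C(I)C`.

The longest carbon chain that includes the carbonyl has 8 carbons, so the parent hydride is octane.
The highest-priority functional group is a ketone (C=O on an internal carbon), so the name ends in -one.
The numbering direction is chosen so that numbering from this end puts the carbonyl group at C-3 rather than C-6.
That gives the carbonyl at C-3; a fluoro group at C-4; an iodo group at C-2.
Substituent prefixes are cited in alphabetical order (multiplying prefixes like di-/tri- are ignored for ordering).
The name is 4-fluoro-2-iodooctan-3-one.

4-fluoro-2-iodooctan-3-one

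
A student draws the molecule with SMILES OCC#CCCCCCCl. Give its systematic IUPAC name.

8-chlorooct-2-yn-1-ol

Counting along the main chain through the –OH group and the multiple bond gives 8 carbons: the parent is octane.
The principal characteristic group is an alcohol (–OH), named with the suffix -ol.
There is one C≡C triple bond, indicated by the ending -yne.
The numbering direction is chosen so that numbering from this end puts the hydroxyl group at C-1 rather than C-8.
This places the hydroxyl at C-1; the triple bond between C-2 and C-3; a chloro group at C-8.
Assembling the pieces gives 8-chlorooct-2-yn-1-ol.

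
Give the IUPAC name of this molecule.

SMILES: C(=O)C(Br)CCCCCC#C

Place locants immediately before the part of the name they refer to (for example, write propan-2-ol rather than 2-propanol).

The longest carbon chain that includes the –CHO group and the multiple bond has 9 carbons, so the parent hydride is nonane.
The highest-priority functional group is an aldehyde (terminal –CHO), so the name ends in -al.
A C≡C triple bond in the chain gives the infix -yne-.
Number the chain so that the aldehyde carbon is C-1 by definition.
With this numbering: the triple bond between C-8 and C-9; a bromo group at C-2.
The name is 2-bromonon-8-ynal.

2-bromonon-8-ynal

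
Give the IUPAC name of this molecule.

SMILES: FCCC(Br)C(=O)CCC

The longest carbon chain that includes the carbonyl has 7 carbons, so the parent hydride is heptane.
The highest-priority functional group is a ketone (C=O on an internal carbon), so the name ends in -one.
Choose the numbering such that the substituent locant set {1,3} is lower than {5,7} at the first point of difference.
This places the carbonyl at C-4; a bromo group at C-3; a fluoro group at C-1.
The substituents are ordered alphabetically, ignoring any di-/tri- multipliers.
Assembling the pieces gives 3-bromo-1-fluoroheptan-4-one.

3-bromo-1-fluoroheptan-4-one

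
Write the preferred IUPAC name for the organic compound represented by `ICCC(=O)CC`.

1-iodopentan-3-one

The longest chain bearing the carbonyl is 5 carbons long (pentane).
The principal characteristic group is a ketone (C=O on an internal carbon), named with the suffix -one.
Choose the numbering such that the substituent locant set {1} is lower than {5} at the first point of difference.
This places the carbonyl at C-3; an iodo group at C-1.
The name is 1-iodopentan-3-one.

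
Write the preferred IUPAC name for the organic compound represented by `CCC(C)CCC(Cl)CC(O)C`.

Counting along the main chain through the –OH group gives 9 carbons: the parent is nonane.
The principal characteristic group is an alcohol (–OH), named with the suffix -ol.
Choose the numbering such that numbering from this end puts the hydroxyl group at C-2 rather than C-8.
This places the hydroxyl at C-2; a chloro group at C-4; a methyl group at C-7.
The substituents are ordered alphabetically, ignoring any di-/tri- multipliers.
Assembling the pieces gives 4-chloro-7-methylnonan-2-ol.

4-chloro-7-methylnonan-2-ol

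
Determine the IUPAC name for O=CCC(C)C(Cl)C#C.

4-chloro-3-methylhex-5-ynal

The longest carbon chain that includes the –CHO group and the multiple bond has 6 carbons, so the parent hydride is hexane.
The principal characteristic group is an aldehyde (terminal –CHO), named with the suffix -al.
There is one C≡C triple bond, indicated by the ending -yne.
The numbering direction is chosen so that the aldehyde carbon is C-1 by definition.
This places the triple bond between C-5 and C-6; a chloro group at C-4; a methyl group at C-3.
Substituent prefixes are cited in alphabetical order (multiplying prefixes like di-/tri- are ignored for ordering).
The name is 4-chloro-3-methylhex-5-ynal.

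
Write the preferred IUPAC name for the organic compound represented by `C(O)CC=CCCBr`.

6-bromohex-3-en-1-ol

The longest chain bearing the –OH group and the multiple bond is 6 carbons long (hexane).
The highest-priority functional group is an alcohol (–OH), so the name ends in -ol.
There is one C=C double bond, indicated by the ending -ene.
Number the chain so that numbering from this end puts the hydroxyl group at C-1 rather than C-6.
This places the hydroxyl at C-1; the double bond between C-3 and C-4; a bromo group at C-6.
Assembling the pieces gives 6-bromohex-3-en-1-ol.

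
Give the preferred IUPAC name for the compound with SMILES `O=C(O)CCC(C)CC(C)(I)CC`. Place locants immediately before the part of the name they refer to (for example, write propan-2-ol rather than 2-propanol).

The longest carbon chain that includes the –COOH group has 8 carbons, so the parent hydride is octane.
The highest-priority functional group is a carboxylic acid (terminal –COOH), so the name ends in -oic acid.
The numbering direction is chosen so that the carboxylic acid carbon is C-1 by definition.
This places an iodo group at C-6; methyl groups at C-4 and C-6.
The substituents are ordered alphabetically, ignoring any di-/tri- multipliers.
The name is 6-iodo-4,6-dimethyloctanoic acid.

6-iodo-4,6-dimethyloctanoic acid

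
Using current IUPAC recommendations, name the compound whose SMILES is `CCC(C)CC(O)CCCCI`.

1-iodo-7-methylnonan-5-ol

The longest carbon chain that includes the –OH group has 9 carbons, so the parent hydride is nonane.
The highest-priority functional group is an alcohol (–OH), so the name ends in -ol.
Number the chain so that the substituent locant set {1,7} is lower than {3,9} at the first point of difference.
This places the hydroxyl at C-5; an iodo group at C-1; a methyl group at C-7.
Prefixes are listed alphabetically: iodo, methyl.
The name is 1-iodo-7-methylnonan-5-ol.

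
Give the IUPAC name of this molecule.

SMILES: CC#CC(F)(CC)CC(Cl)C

Counting along the main chain through the multiple bond gives 7 carbons: the parent is heptane.
There is one C≡C triple bond, indicated by the ending -yne.
Number the chain so that numbering from this end puts the triple bond at C-2 rather than C-5.
That gives the triple bond between C-2 and C-3; a chloro group at C-6; an ethyl group at C-4; a fluoro group at C-4.
Substituent prefixes are cited in alphabetical order (multiplying prefixes like di-/tri- are ignored for ordering).
The name is 6-chloro-4-ethyl-4-fluorohept-2-yne.

6-chloro-4-ethyl-4-fluorohept-2-yne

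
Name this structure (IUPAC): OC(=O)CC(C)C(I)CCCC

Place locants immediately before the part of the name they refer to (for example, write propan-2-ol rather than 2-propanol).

4-iodo-3-methyloctanoic acid

The longest chain bearing the –COOH group is 8 carbons long (octane).
The highest-priority functional group is a carboxylic acid (terminal –COOH), so the name ends in -oic acid.
Choose the numbering such that the carboxylic acid carbon is C-1 by definition.
This places an iodo group at C-4; a methyl group at C-3.
The substituents are ordered alphabetically, ignoring any di-/tri- multipliers.
Assembling the pieces gives 4-iodo-3-methyloctanoic acid.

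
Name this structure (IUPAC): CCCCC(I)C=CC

4-iodooct-2-ene

The longest chain bearing the multiple bond is 8 carbons long (octane).
There is one C=C double bond, indicated by the ending -ene.
Number the chain so that numbering from this end puts the double bond at C-2 rather than C-6.
That gives the double bond between C-2 and C-3; an iodo group at C-4.
Assembling the pieces gives 4-iodooct-2-ene.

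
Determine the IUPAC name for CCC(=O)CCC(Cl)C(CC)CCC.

6-chloro-7-ethyldecan-3-one

The longest chain bearing the carbonyl is 10 carbons long (decane).
The principal characteristic group is a ketone (C=O on an internal carbon), named with the suffix -one.
Choose the numbering such that numbering from this end puts the carbonyl group at C-3 rather than C-8.
This places the carbonyl at C-3; a chloro group at C-6; an ethyl group at C-7.
The substituents are ordered alphabetically, ignoring any di-/tri- multipliers.
The name is 6-chloro-7-ethyldecan-3-one.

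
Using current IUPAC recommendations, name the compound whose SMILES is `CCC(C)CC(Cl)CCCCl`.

1,4-dichloro-6-methyloctane

The parent chain contains 8 carbons (octane).
Number the chain so that the substituent locant set {1,4,6} is lower than {3,5,8} at the first point of difference.
This places chloro groups at C-1 and C-4; a methyl group at C-6.
The substituents are ordered alphabetically, ignoring any di-/tri- multipliers.
Assembling the pieces gives 1,4-dichloro-6-methyloctane.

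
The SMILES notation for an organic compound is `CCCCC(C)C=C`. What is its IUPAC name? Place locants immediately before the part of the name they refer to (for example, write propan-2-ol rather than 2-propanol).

3-methylhept-1-ene

Counting along the main chain through the multiple bond gives 7 carbons: the parent is heptane.
A C=C double bond in the chain gives the infix -ene-.
Choose the numbering such that numbering from this end puts the double bond at C-1 rather than C-6.
With this numbering: the double bond between C-1 and C-2; a methyl group at C-3.
The name is 3-methylhept-1-ene.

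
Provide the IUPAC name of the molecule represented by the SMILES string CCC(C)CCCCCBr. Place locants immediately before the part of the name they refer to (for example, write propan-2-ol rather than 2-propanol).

1-bromo-6-methyloctane

The longest continuous carbon chain has 8 atoms, so the parent hydride is octane.
Number the chain so that the substituent locant set {1,6} is lower than {3,8} at the first point of difference.
With this numbering: a bromo group at C-1; a methyl group at C-6.
The substituents are ordered alphabetically, ignoring any di-/tri- multipliers.
The name is 1-bromo-6-methyloctane.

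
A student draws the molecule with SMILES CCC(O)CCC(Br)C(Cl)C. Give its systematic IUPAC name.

The longest chain bearing the –OH group is 8 carbons long (octane).
An alcohol (–OH) is the principal characteristic group, giving the suffix -ol.
Choose the numbering such that numbering from this end puts the hydroxyl group at C-3 rather than C-6.
That gives the hydroxyl at C-3; a bromo group at C-6; a chloro group at C-7.
Prefixes are listed alphabetically: bromo, chloro.
Assembling the pieces gives 6-bromo-7-chlorooctan-3-ol.

6-bromo-7-chlorooctan-3-ol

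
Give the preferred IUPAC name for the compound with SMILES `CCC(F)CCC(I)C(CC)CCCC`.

7-ethyl-3-fluoro-6-iodoundecane

The longest carbon chain is 11 atoms: the parent is undecane.
Number the chain so that the substituent locant set {3,6,7} is lower than {5,6,9} at the first point of difference.
This places an ethyl group at C-7; a fluoro group at C-3; an iodo group at C-6.
Substituent prefixes are cited in alphabetical order (multiplying prefixes like di-/tri- are ignored for ordering).
Putting it together: 7-ethyl-3-fluoro-6-iodoundecane.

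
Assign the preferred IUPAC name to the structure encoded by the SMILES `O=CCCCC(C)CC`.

5-methylheptanal

Counting along the main chain through the –CHO group gives 7 carbons: the parent is heptane.
The highest-priority functional group is an aldehyde (terminal –CHO), so the name ends in -al.
Choose the numbering such that the aldehyde carbon is C-1 by definition.
This places a methyl group at C-5.
The name is 5-methylheptanal.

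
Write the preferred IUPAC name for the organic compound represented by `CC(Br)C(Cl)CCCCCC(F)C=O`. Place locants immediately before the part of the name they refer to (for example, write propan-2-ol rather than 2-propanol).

9-bromo-8-chloro-2-fluorodecanal

Counting along the main chain through the –CHO group gives 10 carbons: the parent is decane.
The principal characteristic group is an aldehyde (terminal –CHO), named with the suffix -al.
The numbering direction is chosen so that the aldehyde carbon is C-1 by definition.
This places a bromo group at C-9; a chloro group at C-8; a fluoro group at C-2.
Prefixes are listed alphabetically: bromo, chloro, fluoro.
Putting it together: 9-bromo-8-chloro-2-fluorodecanal.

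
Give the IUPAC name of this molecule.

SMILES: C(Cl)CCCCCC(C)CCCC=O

11-chloro-5-methylundecanal

Counting along the main chain through the –CHO group gives 11 carbons: the parent is undecane.
An aldehyde (terminal –CHO) is the principal characteristic group, giving the suffix -al.
Number the chain so that the aldehyde carbon is C-1 by definition.
That gives a chloro group at C-11; a methyl group at C-5.
Substituent prefixes are cited in alphabetical order (multiplying prefixes like di-/tri- are ignored for ordering).
Putting it together: 11-chloro-5-methylundecanal.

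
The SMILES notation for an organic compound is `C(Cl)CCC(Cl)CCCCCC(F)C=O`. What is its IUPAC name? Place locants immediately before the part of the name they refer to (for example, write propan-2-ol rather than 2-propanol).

8,11-dichloro-2-fluoroundecanal

The longest chain bearing the –CHO group is 11 carbons long (undecane).
The principal characteristic group is an aldehyde (terminal –CHO), named with the suffix -al.
Choose the numbering such that the aldehyde carbon is C-1 by definition.
With this numbering: chloro groups at C-8 and C-11; a fluoro group at C-2.
Substituent prefixes are cited in alphabetical order (multiplying prefixes like di-/tri- are ignored for ordering).
Assembling the pieces gives 8,11-dichloro-2-fluoroundecanal.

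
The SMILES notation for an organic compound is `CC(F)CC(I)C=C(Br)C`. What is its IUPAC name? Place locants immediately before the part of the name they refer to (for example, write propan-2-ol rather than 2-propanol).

2-bromo-6-fluoro-4-iodohept-2-ene

The longest carbon chain that includes the multiple bond has 7 carbons, so the parent hydride is heptane.
The chain contains a C=C double bond, so the unsaturation ending is -ene.
The numbering direction is chosen so that numbering from this end puts the double bond at C-2 rather than C-5.
That gives the double bond between C-2 and C-3; a bromo group at C-2; a fluoro group at C-6; an iodo group at C-4.
Prefixes are listed alphabetically: bromo, fluoro, iodo.
The name is 2-bromo-6-fluoro-4-iodohept-2-ene.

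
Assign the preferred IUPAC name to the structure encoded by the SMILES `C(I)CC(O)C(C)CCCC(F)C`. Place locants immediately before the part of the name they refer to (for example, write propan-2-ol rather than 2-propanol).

Counting along the main chain through the –OH group gives 9 carbons: the parent is nonane.
The highest-priority functional group is an alcohol (–OH), so the name ends in -ol.
The numbering direction is chosen so that numbering from this end puts the hydroxyl group at C-3 rather than C-7.
That gives the hydroxyl at C-3; a fluoro group at C-8; an iodo group at C-1; a methyl group at C-4.
Substituent prefixes are cited in alphabetical order (multiplying prefixes like di-/tri- are ignored for ordering).
Putting it together: 8-fluoro-1-iodo-4-methylnonan-3-ol.

8-fluoro-1-iodo-4-methylnonan-3-ol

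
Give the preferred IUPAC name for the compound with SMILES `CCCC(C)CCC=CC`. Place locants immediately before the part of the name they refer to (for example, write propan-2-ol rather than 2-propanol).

The longest carbon chain that includes the multiple bond has 9 carbons, so the parent hydride is nonane.
There is one C=C double bond, indicated by the ending -ene.
The numbering direction is chosen so that numbering from this end puts the double bond at C-2 rather than C-7.
That gives the double bond between C-2 and C-3; a methyl group at C-6.
Putting it together: 6-methylnon-2-ene.

6-methylnon-2-ene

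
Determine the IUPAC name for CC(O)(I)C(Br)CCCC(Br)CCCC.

The longest chain bearing the –OH group is 11 carbons long (undecane).
An alcohol (–OH) is the principal characteristic group, giving the suffix -ol.
The numbering direction is chosen so that numbering from this end puts the hydroxyl group at C-2 rather than C-10.
This places the hydroxyl at C-2; bromo groups at C-3 and C-7; an iodo group at C-2.
Substituent prefixes are cited in alphabetical order (multiplying prefixes like di-/tri- are ignored for ordering).
Assembling the pieces gives 3,7-dibromo-2-iodoundecan-2-ol.

3,7-dibromo-2-iodoundecan-2-ol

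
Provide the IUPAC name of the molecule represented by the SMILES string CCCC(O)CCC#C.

Counting along the main chain through the –OH group and the multiple bond gives 8 carbons: the parent is octane.
An alcohol (–OH) is the principal characteristic group, giving the suffix -ol.
There is one C≡C triple bond, indicated by the ending -yne.
Choose the numbering such that numbering from this end puts the hydroxyl group at C-4 rather than C-5.
That gives the hydroxyl at C-4; the triple bond between C-7 and C-8.
Putting it together: oct-7-yn-4-ol.

oct-7-yn-4-ol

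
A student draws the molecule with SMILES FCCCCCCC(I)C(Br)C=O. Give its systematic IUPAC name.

2-bromo-9-fluoro-3-iodononanal

The longest carbon chain that includes the –CHO group has 9 carbons, so the parent hydride is nonane.
The highest-priority functional group is an aldehyde (terminal –CHO), so the name ends in -al.
The numbering direction is chosen so that the aldehyde carbon is C-1 by definition.
With this numbering: a bromo group at C-2; a fluoro group at C-9; an iodo group at C-3.
Prefixes are listed alphabetically: bromo, fluoro, iodo.
Putting it together: 2-bromo-9-fluoro-3-iodononanal.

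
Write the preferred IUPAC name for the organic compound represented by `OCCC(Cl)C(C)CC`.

The longest chain bearing the –OH group is 6 carbons long (hexane).
An alcohol (–OH) is the principal characteristic group, giving the suffix -ol.
Choose the numbering such that numbering from this end puts the hydroxyl group at C-1 rather than C-6.
This places the hydroxyl at C-1; a chloro group at C-3; a methyl group at C-4.
Substituent prefixes are cited in alphabetical order (multiplying prefixes like di-/tri- are ignored for ordering).
Assembling the pieces gives 3-chloro-4-methylhexan-1-ol.

3-chloro-4-methylhexan-1-ol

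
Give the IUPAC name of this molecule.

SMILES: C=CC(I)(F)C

3-fluoro-3-iodobut-1-ene

The longest carbon chain that includes the multiple bond has 4 carbons, so the parent hydride is butane.
A C=C double bond in the chain gives the infix -ene-.
Choose the numbering such that numbering from this end puts the double bond at C-1 rather than C-3.
With this numbering: the double bond between C-1 and C-2; a fluoro group at C-3; an iodo group at C-3.
Prefixes are listed alphabetically: fluoro, iodo.
Putting it together: 3-fluoro-3-iodobut-1-ene.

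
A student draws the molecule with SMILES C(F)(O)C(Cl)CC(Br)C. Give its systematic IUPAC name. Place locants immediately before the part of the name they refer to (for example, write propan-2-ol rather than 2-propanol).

The longest carbon chain that includes the –OH group has 5 carbons, so the parent hydride is pentane.
The principal characteristic group is an alcohol (–OH), named with the suffix -ol.
The numbering direction is chosen so that numbering from this end puts the hydroxyl group at C-1 rather than C-5.
This places the hydroxyl at C-1; a bromo group at C-4; a chloro group at C-2; a fluoro group at C-1.
The substituents are ordered alphabetically, ignoring any di-/tri- multipliers.
The name is 4-bromo-2-chloro-1-fluoropentan-1-ol.

4-bromo-2-chloro-1-fluoropentan-1-ol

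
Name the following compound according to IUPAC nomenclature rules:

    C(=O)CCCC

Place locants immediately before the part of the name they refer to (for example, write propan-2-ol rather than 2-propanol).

pentanal

The longest chain bearing the –CHO group is 5 carbons long (pentane).
An aldehyde (terminal –CHO) is the principal characteristic group, giving the suffix -al.
Choose the numbering such that the aldehyde carbon is C-1 by definition.
Assembling the pieces gives pentanal.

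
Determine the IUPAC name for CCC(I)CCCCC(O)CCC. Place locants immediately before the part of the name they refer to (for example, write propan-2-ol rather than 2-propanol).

Counting along the main chain through the –OH group gives 11 carbons: the parent is undecane.
The principal characteristic group is an alcohol (–OH), named with the suffix -ol.
Number the chain so that numbering from this end puts the hydroxyl group at C-4 rather than C-8.
With this numbering: the hydroxyl at C-4; an iodo group at C-9.
The name is 9-iodoundecan-4-ol.

9-iodoundecan-4-ol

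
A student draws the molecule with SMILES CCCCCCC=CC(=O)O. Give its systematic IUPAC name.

Counting along the main chain through the –COOH group and the multiple bond gives 9 carbons: the parent is nonane.
A carboxylic acid (terminal –COOH) is the principal characteristic group, giving the suffix -oic acid.
There is one C=C double bond, indicated by the ending -ene.
The numbering direction is chosen so that the carboxylic acid carbon is C-1 by definition.
This places the double bond between C-2 and C-3.
Assembling the pieces gives non-2-enoic acid.

non-2-enoic acid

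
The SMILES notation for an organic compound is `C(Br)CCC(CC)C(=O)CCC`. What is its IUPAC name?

8-bromo-5-ethyloctan-4-one

The longest carbon chain that includes the carbonyl has 8 carbons, so the parent hydride is octane.
The highest-priority functional group is a ketone (C=O on an internal carbon), so the name ends in -one.
Number the chain so that numbering from this end puts the carbonyl group at C-4 rather than C-5.
With this numbering: the carbonyl at C-4; a bromo group at C-8; an ethyl group at C-5.
The substituents are ordered alphabetically, ignoring any di-/tri- multipliers.
The name is 8-bromo-5-ethyloctan-4-one.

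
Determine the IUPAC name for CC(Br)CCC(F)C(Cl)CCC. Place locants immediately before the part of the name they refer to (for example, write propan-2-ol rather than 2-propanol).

The parent chain contains 9 carbons (nonane).
The numbering direction is chosen so that the substituent locant set {2,5,6} is lower than {4,5,8} at the first point of difference.
This places a bromo group at C-2; a chloro group at C-6; a fluoro group at C-5.
The substituents are ordered alphabetically, ignoring any di-/tri- multipliers.
Putting it together: 2-bromo-6-chloro-5-fluorononane.

2-bromo-6-chloro-5-fluorononane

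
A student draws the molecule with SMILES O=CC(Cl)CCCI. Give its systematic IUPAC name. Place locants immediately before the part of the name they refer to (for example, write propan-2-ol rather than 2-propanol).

2-chloro-5-iodopentanal

The longest carbon chain that includes the –CHO group has 5 carbons, so the parent hydride is pentane.
The highest-priority functional group is an aldehyde (terminal –CHO), so the name ends in -al.
The numbering direction is chosen so that the aldehyde carbon is C-1 by definition.
That gives a chloro group at C-2; an iodo group at C-5.
Substituent prefixes are cited in alphabetical order (multiplying prefixes like di-/tri- are ignored for ordering).
The name is 2-chloro-5-iodopentanal.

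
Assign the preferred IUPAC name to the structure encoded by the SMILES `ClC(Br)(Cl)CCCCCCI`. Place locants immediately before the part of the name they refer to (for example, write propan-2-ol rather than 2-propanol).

1-bromo-1,1-dichloro-7-iodoheptane

The longest continuous carbon chain has 7 atoms, so the parent hydride is heptane.
Number the chain so that the substituent locant set {1,1,1,7} is lower than {1,7,7,7} at the first point of difference.
That gives a bromo group at C-1; two chloro groups at C-1; an iodo group at C-7.
The substituents are ordered alphabetically, ignoring any di-/tri- multipliers.
Putting it together: 1-bromo-1,1-dichloro-7-iodoheptane.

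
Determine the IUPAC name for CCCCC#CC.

hept-2-yne

The longest chain bearing the multiple bond is 7 carbons long (heptane).
There is one C≡C triple bond, indicated by the ending -yne.
The numbering direction is chosen so that numbering from this end puts the triple bond at C-2 rather than C-5.
With this numbering: the triple bond between C-2 and C-3.
Putting it together: hept-2-yne.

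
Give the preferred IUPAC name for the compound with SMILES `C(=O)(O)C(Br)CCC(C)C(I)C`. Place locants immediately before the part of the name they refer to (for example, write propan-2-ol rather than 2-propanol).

2-bromo-6-iodo-5-methylheptanoic acid

The longest chain bearing the –COOH group is 7 carbons long (heptane).
The highest-priority functional group is a carboxylic acid (terminal –COOH), so the name ends in -oic acid.
The numbering direction is chosen so that the carboxylic acid carbon is C-1 by definition.
This places a bromo group at C-2; an iodo group at C-6; a methyl group at C-5.
Prefixes are listed alphabetically: bromo, iodo, methyl.
The name is 2-bromo-6-iodo-5-methylheptanoic acid.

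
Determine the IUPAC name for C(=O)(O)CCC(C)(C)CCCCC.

The longest carbon chain that includes the –COOH group has 9 carbons, so the parent hydride is nonane.
The highest-priority functional group is a carboxylic acid (terminal –COOH), so the name ends in -oic acid.
Choose the numbering such that the carboxylic acid carbon is C-1 by definition.
That gives two methyl groups at C-4.
Assembling the pieces gives 4,4-dimethylnonanoic acid.

4,4-dimethylnonanoic acid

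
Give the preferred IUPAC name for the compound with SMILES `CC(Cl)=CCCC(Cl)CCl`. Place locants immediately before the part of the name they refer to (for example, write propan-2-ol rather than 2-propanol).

2,6,7-trichlorohept-2-ene

The longest carbon chain that includes the multiple bond has 7 carbons, so the parent hydride is heptane.
There is one C=C double bond, indicated by the ending -ene.
Number the chain so that numbering from this end puts the double bond at C-2 rather than C-5.
With this numbering: the double bond between C-2 and C-3; chloro groups at C-2 and C-6 and C-7.
Putting it together: 2,6,7-trichlorohept-2-ene.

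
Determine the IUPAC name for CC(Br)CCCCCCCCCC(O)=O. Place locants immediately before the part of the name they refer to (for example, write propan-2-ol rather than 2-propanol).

The longest carbon chain that includes the –COOH group has 12 carbons, so the parent hydride is dodecane.
A carboxylic acid (terminal –COOH) is the principal characteristic group, giving the suffix -oic acid.
Choose the numbering such that the carboxylic acid carbon is C-1 by definition.
This places a bromo group at C-11.
The name is 11-bromododecanoic acid.

11-bromododecanoic acid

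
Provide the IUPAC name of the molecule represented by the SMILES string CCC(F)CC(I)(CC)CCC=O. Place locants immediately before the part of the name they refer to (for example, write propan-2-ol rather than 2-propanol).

4-ethyl-6-fluoro-4-iodooctanal

The longest carbon chain that includes the –CHO group has 8 carbons, so the parent hydride is octane.
An aldehyde (terminal –CHO) is the principal characteristic group, giving the suffix -al.
Number the chain so that the aldehyde carbon is C-1 by definition.
That gives an ethyl group at C-4; a fluoro group at C-6; an iodo group at C-4.
Prefixes are listed alphabetically: ethyl, fluoro, iodo.
The name is 4-ethyl-6-fluoro-4-iodooctanal.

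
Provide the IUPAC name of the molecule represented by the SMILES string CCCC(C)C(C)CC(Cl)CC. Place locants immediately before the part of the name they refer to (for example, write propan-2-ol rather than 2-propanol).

3-chloro-5,6-dimethylnonane

The parent chain contains 9 carbons (nonane).
Choose the numbering such that the substituent locant set {3,5,6} is lower than {4,5,7} at the first point of difference.
This places a chloro group at C-3; methyl groups at C-5 and C-6.
Substituent prefixes are cited in alphabetical order (multiplying prefixes like di-/tri- are ignored for ordering).
Putting it together: 3-chloro-5,6-dimethylnonane.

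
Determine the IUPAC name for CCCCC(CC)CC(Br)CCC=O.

The longest carbon chain that includes the –CHO group has 10 carbons, so the parent hydride is decane.
The highest-priority functional group is an aldehyde (terminal –CHO), so the name ends in -al.
Choose the numbering such that the aldehyde carbon is C-1 by definition.
With this numbering: a bromo group at C-4; an ethyl group at C-6.
The substituents are ordered alphabetically, ignoring any di-/tri- multipliers.
Putting it together: 4-bromo-6-ethyldecanal.

4-bromo-6-ethyldecanal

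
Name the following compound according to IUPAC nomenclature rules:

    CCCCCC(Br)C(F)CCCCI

6-bromo-5-fluoro-1-iodoundecane

The parent chain contains 11 carbons (undecane).
The numbering direction is chosen so that the substituent locant set {1,5,6} is lower than {6,7,11} at the first point of difference.
That gives a bromo group at C-6; a fluoro group at C-5; an iodo group at C-1.
The substituents are ordered alphabetically, ignoring any di-/tri- multipliers.
The name is 6-bromo-5-fluoro-1-iodoundecane.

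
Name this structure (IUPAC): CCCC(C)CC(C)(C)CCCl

1-chloro-3,3,5-trimethyloctane

The longest continuous carbon chain has 8 atoms, so the parent hydride is octane.
The numbering direction is chosen so that the substituent locant set {1,3,3,5} is lower than {4,6,6,8} at the first point of difference.
With this numbering: a chloro group at C-1; methyl groups at C-3 (×2) and C-5.
Substituent prefixes are cited in alphabetical order (multiplying prefixes like di-/tri- are ignored for ordering).
The name is 1-chloro-3,3,5-trimethyloctane.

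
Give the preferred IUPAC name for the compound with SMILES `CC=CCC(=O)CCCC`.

The longest carbon chain that includes the carbonyl and the multiple bond has 9 carbons, so the parent hydride is nonane.
A ketone (C=O on an internal carbon) is the principal characteristic group, giving the suffix -one.
There is one C=C double bond, indicated by the ending -ene.
The numbering direction is chosen so that numbering from this end puts the double bond at C-2 rather than C-7.
This places the carbonyl at C-5; the double bond between C-2 and C-3.
Putting it together: non-2-en-5-one.

non-2-en-5-one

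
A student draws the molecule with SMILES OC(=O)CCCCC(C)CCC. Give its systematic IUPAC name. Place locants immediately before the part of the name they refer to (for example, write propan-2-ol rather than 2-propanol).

6-methylnonanoic acid

The longest carbon chain that includes the –COOH group has 9 carbons, so the parent hydride is nonane.
The highest-priority functional group is a carboxylic acid (terminal –COOH), so the name ends in -oic acid.
The numbering direction is chosen so that the carboxylic acid carbon is C-1 by definition.
With this numbering: a methyl group at C-6.
The name is 6-methylnonanoic acid.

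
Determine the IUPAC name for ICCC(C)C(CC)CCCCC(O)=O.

6-ethyl-9-iodo-7-methylnonanoic acid

The longest chain bearing the –COOH group is 9 carbons long (nonane).
The principal characteristic group is a carboxylic acid (terminal –COOH), named with the suffix -oic acid.
Choose the numbering such that the carboxylic acid carbon is C-1 by definition.
This places an ethyl group at C-6; an iodo group at C-9; a methyl group at C-7.
The substituents are ordered alphabetically, ignoring any di-/tri- multipliers.
Putting it together: 6-ethyl-9-iodo-7-methylnonanoic acid.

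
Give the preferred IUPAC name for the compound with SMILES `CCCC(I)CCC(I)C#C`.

3,6-diiodonon-1-yne

The longest carbon chain that includes the multiple bond has 9 carbons, so the parent hydride is nonane.
The chain contains a C≡C triple bond, so the unsaturation ending is -yne.
Number the chain so that numbering from this end puts the triple bond at C-1 rather than C-8.
This places the triple bond between C-1 and C-2; iodo groups at C-3 and C-6.
Assembling the pieces gives 3,6-diiodonon-1-yne.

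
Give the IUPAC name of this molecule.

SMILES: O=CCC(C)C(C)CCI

6-iodo-3,4-dimethylhexanal

Counting along the main chain through the –CHO group gives 6 carbons: the parent is hexane.
The principal characteristic group is an aldehyde (terminal –CHO), named with the suffix -al.
Number the chain so that the aldehyde carbon is C-1 by definition.
That gives an iodo group at C-6; methyl groups at C-3 and C-4.
The substituents are ordered alphabetically, ignoring any di-/tri- multipliers.
The name is 6-iodo-3,4-dimethylhexanal.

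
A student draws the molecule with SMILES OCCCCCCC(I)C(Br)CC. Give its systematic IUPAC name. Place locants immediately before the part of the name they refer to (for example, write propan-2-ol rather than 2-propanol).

The longest chain bearing the –OH group is 10 carbons long (decane).
An alcohol (–OH) is the principal characteristic group, giving the suffix -ol.
The numbering direction is chosen so that numbering from this end puts the hydroxyl group at C-1 rather than C-10.
This places the hydroxyl at C-1; a bromo group at C-8; an iodo group at C-7.
The substituents are ordered alphabetically, ignoring any di-/tri- multipliers.
Putting it together: 8-bromo-7-iododecan-1-ol.

8-bromo-7-iododecan-1-ol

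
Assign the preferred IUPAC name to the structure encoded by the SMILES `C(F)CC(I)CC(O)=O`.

Counting along the main chain through the –COOH group gives 5 carbons: the parent is pentane.
A carboxylic acid (terminal –COOH) is the principal characteristic group, giving the suffix -oic acid.
The numbering direction is chosen so that the carboxylic acid carbon is C-1 by definition.
With this numbering: a fluoro group at C-5; an iodo group at C-3.
The substituents are ordered alphabetically, ignoring any di-/tri- multipliers.
Putting it together: 5-fluoro-3-iodopentanoic acid.

5-fluoro-3-iodopentanoic acid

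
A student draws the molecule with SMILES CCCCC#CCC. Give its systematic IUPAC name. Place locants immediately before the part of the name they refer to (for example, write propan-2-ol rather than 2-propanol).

Counting along the main chain through the multiple bond gives 8 carbons: the parent is octane.
A C≡C triple bond in the chain gives the infix -yne-.
Choose the numbering such that numbering from this end puts the triple bond at C-3 rather than C-5.
That gives the triple bond between C-3 and C-4.
Putting it together: oct-3-yne.

oct-3-yne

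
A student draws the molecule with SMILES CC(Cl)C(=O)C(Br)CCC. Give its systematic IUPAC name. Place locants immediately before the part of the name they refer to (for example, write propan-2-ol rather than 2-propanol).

4-bromo-2-chloroheptan-3-one

Counting along the main chain through the carbonyl gives 7 carbons: the parent is heptane.
The highest-priority functional group is a ketone (C=O on an internal carbon), so the name ends in -one.
The numbering direction is chosen so that numbering from this end puts the carbonyl group at C-3 rather than C-5.
This places the carbonyl at C-3; a bromo group at C-4; a chloro group at C-2.
Prefixes are listed alphabetically: bromo, chloro.
Putting it together: 4-bromo-2-chloroheptan-3-one.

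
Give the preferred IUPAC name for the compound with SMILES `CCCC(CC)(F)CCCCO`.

The longest chain bearing the –OH group is 8 carbons long (octane).
The highest-priority functional group is an alcohol (–OH), so the name ends in -ol.
Number the chain so that numbering from this end puts the hydroxyl group at C-1 rather than C-8.
With this numbering: the hydroxyl at C-1; an ethyl group at C-5; a fluoro group at C-5.
Prefixes are listed alphabetically: ethyl, fluoro.
Putting it together: 5-ethyl-5-fluorooctan-1-ol.

5-ethyl-5-fluorooctan-1-ol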